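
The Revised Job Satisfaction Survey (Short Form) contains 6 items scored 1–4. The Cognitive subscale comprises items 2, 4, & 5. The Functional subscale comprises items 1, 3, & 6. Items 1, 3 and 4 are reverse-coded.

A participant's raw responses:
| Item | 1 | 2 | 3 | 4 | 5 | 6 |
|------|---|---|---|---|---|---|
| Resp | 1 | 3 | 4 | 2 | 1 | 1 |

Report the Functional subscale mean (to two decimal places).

2.00

Functional items: 1, 3, 6.
Of these, items 1 & 3 are reverse-coded; on a 1–4 scale, reversed = 5 − raw.
  item 1: 5 − 1 = 4
  item 3: 5 − 4 = 1
  item 6: 1
Sum = 4 + 1 + 1 = 6
Mean = 6 / 3 = 2.00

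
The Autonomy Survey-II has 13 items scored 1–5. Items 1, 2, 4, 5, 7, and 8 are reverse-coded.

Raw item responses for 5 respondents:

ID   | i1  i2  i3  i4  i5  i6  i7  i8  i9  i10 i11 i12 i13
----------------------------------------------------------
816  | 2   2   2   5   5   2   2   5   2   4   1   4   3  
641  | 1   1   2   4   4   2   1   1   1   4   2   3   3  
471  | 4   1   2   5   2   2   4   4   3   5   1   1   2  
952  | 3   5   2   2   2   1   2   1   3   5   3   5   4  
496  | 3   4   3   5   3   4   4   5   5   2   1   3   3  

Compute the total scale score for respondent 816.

33

Respondent 816 raw: 2, 2, 2, 5, 5, 2, 2, 5, 2, 4, 1, 4, 3.
Reverse-coded (on a 1–5 scale, reversed = 6 − raw):
  item 1: 6 − 2 = 4
  item 2: 6 − 2 = 4
  item 3: 2
  item 4: 6 − 5 = 1
  item 5: 6 − 5 = 1
  item 6: 2
  item 7: 6 − 2 = 4
  item 8: 6 − 5 = 1
  item 9: 2
  item 10: 4
  item 11: 1
  item 12: 4
  item 13: 3
Sum = 4 + 4 + 2 + 1 + 1 + 2 + 4 + 1 + 2 + 4 + 1 + 4 + 3 = 33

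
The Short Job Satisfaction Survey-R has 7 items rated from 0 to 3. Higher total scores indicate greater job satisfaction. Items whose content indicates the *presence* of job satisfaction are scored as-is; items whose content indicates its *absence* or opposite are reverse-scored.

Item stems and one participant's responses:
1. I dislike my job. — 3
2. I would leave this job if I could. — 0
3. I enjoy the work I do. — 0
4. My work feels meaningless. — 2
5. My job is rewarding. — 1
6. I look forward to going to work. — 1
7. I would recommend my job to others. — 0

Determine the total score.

6

Items 1, 2, 4 describe the absence/opposite of job satisfaction → reverse-score.
reversed = (0+3) − raw = 3 − raw.
  item 1: 3 − 3 = 0
  item 2: 3 − 0 = 3
  item 3: 0
  item 4: 3 − 2 = 1
  item 5: 1
  item 6: 1
  item 7: 0
Total = 0 + 3 + 0 + 1 + 1 + 1 + 0 = 6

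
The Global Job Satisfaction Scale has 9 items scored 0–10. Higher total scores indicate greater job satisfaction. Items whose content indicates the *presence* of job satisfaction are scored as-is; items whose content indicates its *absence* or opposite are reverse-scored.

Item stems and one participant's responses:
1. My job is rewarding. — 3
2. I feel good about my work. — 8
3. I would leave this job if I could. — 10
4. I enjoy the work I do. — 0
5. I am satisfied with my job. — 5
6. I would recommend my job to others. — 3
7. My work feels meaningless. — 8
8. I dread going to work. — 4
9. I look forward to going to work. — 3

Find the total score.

Items 3, 7, 8 describe the absence/opposite of job satisfaction → reverse-score.
on a 0–10 scale, reversed = 10 − raw.
  item 1: 3
  item 2: 8
  item 3: 10 − 10 = 0
  item 4: 0
  item 5: 5
  item 6: 3
  item 7: 10 − 8 = 2
  item 8: 10 − 4 = 6
  item 9: 3
Total = 3 + 8 + 0 + 0 + 5 + 3 + 2 + 6 + 3 = 30

30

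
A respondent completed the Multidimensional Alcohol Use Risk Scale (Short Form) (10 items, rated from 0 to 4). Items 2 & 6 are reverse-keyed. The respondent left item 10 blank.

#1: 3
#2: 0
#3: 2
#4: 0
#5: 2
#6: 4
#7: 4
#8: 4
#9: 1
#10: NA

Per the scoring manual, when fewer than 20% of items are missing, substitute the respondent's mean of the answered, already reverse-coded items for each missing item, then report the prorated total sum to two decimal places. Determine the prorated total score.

22.22

Reverse-coded (reversed = (0+4) − raw = 4 − raw):
  item 2: 4 − 0 = 4
  item 6: 4 − 4 = 0
Completed scored items (9 of 10): 3, 4, 2, 0, 2, 0, 4, 4, 1; sum = 20.
Person mean = 20 / 9 ≈ 2.2222
Prorated total = (20 / 9) × 10 = 22.22 (to 2 dp)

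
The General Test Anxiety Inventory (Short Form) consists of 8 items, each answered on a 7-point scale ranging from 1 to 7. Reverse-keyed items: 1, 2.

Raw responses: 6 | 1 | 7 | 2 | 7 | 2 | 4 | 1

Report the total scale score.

Raw sum = 30. Reverse-keyed items: 1, 2; their raw sum = 7.
Each reversal replaces raw with 8 − raw, changing the total by 8 − 2·raw per item.
Total = 30 + 2·8 − 2·7 = 30 + 16 − 14 = 32

32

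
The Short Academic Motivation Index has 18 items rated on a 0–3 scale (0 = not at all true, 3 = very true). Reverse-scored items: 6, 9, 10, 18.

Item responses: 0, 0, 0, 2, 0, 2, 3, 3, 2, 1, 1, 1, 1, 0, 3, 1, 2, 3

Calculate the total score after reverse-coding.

21

Apply reverse scoring (on a 0–3 scale, reversed = 3 − raw):
  item 6: 3 − 2 = 1
  item 9: 3 − 2 = 1
  item 10: 3 − 1 = 2
  item 18: 3 − 3 = 0
Scored items: 0, 0, 0, 2, 0, 1, 3, 3, 1, 2, 1, 1, 1, 0, 3, 1, 2, 0
Total = 0 + 0 + 0 + 2 + 0 + 1 + 3 + 3 + 1 + 2 + 1 + 1 + 1 + 0 + 3 + 1 + 2 + 0 = 21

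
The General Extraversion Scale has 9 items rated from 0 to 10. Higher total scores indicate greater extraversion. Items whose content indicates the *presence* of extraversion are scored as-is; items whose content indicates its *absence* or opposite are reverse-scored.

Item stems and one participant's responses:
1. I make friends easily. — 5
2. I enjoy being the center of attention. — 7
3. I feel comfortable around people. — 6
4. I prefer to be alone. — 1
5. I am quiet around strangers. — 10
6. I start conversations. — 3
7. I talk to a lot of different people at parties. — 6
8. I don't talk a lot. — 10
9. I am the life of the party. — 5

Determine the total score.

Items 4, 5, 8 describe the absence/opposite of extraversion → reverse-score.
on a 0–10 scale, reversed = 10 − raw.
  item 1: 5
  item 2: 7
  item 3: 6
  item 4: 10 − 1 = 9
  item 5: 10 − 10 = 0
  item 6: 3
  item 7: 6
  item 8: 10 − 10 = 0
  item 9: 5
Total = 5 + 7 + 6 + 9 + 0 + 3 + 6 + 0 + 5 = 41

41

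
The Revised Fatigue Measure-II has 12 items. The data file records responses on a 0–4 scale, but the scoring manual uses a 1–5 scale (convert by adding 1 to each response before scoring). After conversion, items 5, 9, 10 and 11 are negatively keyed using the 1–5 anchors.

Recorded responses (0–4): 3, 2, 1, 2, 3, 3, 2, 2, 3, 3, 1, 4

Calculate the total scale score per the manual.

Convert to 1–5: 4, 3, 2, 3, 4, 4, 3, 3, 4, 4, 2, 5
Reverse-coded (reverse-coded value = 6 − response):
  item 5: 6 − 4 = 2
  item 9: 6 − 4 = 2
  item 10: 6 − 4 = 2
  item 11: 6 − 2 = 4
Scored: 4, 3, 2, 3, 2, 4, 3, 3, 2, 2, 4, 5
Total = 37

37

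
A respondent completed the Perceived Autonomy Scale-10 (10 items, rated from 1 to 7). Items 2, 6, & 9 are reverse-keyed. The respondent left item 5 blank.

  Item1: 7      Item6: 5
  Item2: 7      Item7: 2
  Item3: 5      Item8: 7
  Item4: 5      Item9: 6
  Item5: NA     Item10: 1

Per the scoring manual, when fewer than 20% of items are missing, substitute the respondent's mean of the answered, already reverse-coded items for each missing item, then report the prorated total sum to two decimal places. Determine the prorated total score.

36.67

Reverse-coded (on a 1–7 scale, reversed = 8 − raw):
  item 2: 8 − 7 = 1
  item 6: 8 − 5 = 3
  item 9: 8 − 6 = 2
Completed scored items (9 of 10): 7, 1, 5, 5, 3, 2, 7, 2, 1; sum = 33.
Person mean = 33 / 9 ≈ 3.6667
Prorated total = (33 / 9) × 10 = 36.67 (to 2 dp)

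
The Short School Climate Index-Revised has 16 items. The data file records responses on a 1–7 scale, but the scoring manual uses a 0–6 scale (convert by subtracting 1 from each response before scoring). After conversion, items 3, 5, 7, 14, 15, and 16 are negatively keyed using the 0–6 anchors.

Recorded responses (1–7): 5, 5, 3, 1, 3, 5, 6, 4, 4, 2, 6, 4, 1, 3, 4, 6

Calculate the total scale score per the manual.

Convert to 0–6: 4, 4, 2, 0, 2, 4, 5, 3, 3, 1, 5, 3, 0, 2, 3, 5
Reverse-coded (on a 0–6 scale, reversed = 6 − raw):
  item 3: 6 − 2 = 4
  item 5: 6 − 2 = 4
  item 7: 6 − 5 = 1
  item 14: 6 − 2 = 4
  item 15: 6 − 3 = 3
  item 16: 6 − 5 = 1
Scored: 4, 4, 4, 0, 4, 4, 1, 3, 3, 1, 5, 3, 0, 4, 3, 1
Total = 44

44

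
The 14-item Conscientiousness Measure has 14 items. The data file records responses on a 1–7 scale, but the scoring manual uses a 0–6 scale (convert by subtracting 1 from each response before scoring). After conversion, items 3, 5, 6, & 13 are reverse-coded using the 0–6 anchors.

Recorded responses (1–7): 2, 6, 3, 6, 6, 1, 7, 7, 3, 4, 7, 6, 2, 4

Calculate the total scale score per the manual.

Convert to 0–6: 1, 5, 2, 5, 5, 0, 6, 6, 2, 3, 6, 5, 1, 3
Reverse-coded (on a 0–6 scale, reversed = 6 − raw):
  item 3: 6 − 2 = 4
  item 5: 6 − 5 = 1
  item 6: 6 − 0 = 6
  item 13: 6 − 1 = 5
Scored: 1, 5, 4, 5, 1, 6, 6, 6, 2, 3, 6, 5, 5, 3
Total = 58

58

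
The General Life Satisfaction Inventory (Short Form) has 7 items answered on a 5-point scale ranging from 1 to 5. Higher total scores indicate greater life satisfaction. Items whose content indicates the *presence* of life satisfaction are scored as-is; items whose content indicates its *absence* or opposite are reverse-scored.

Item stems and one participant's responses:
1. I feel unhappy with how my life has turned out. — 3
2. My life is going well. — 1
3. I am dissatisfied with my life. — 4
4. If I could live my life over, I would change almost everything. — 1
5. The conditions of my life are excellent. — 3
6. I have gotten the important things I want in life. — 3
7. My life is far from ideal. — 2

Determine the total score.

21

Items 1, 3, 4, 7 describe the absence/opposite of life satisfaction → reverse-score.
reversed = (1+5) − raw = 6 − raw.
  item 1: 6 − 3 = 3
  item 2: 1
  item 3: 6 − 4 = 2
  item 4: 6 − 1 = 5
  item 5: 3
  item 6: 3
  item 7: 6 − 2 = 4
Total = 3 + 1 + 2 + 5 + 3 + 3 + 4 = 21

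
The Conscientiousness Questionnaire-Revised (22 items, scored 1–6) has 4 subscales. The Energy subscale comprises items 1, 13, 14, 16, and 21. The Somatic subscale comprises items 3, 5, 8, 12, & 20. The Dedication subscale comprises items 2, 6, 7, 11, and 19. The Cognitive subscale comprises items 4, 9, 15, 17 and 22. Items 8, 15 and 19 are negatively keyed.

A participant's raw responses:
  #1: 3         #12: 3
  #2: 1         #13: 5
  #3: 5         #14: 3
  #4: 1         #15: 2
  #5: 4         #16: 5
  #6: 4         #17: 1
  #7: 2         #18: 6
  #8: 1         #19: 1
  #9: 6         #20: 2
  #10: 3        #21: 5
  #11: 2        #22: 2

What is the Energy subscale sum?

Energy items: 1, 13, 14, 16, 21.
  item 1: 3
  item 13: 5
  item 14: 3
  item 16: 5
  item 21: 5
Sum = 3 + 5 + 3 + 5 + 5 = 21

21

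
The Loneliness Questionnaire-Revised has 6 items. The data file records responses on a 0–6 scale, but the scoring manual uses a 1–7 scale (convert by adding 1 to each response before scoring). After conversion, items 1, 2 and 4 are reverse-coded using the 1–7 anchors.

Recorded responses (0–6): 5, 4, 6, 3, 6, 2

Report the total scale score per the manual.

Convert to 1–7: 6, 5, 7, 4, 7, 3
Reverse-coded (reverse-coded value = 8 − response):
  item 1: 8 − 6 = 2
  item 2: 8 − 5 = 3
  item 4: 8 − 4 = 4
Scored: 2, 3, 7, 4, 7, 3
Total = 26

26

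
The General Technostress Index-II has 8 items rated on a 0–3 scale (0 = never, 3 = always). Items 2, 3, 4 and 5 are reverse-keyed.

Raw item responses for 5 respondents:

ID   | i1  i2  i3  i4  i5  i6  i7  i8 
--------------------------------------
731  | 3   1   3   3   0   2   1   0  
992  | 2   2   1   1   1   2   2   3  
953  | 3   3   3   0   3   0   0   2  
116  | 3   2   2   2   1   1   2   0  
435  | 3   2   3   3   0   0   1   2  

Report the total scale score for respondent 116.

Respondent 116 raw: 3, 2, 2, 2, 1, 1, 2, 0.
Reverse-coded (on a 0–3 scale, reversed = 3 − raw):
  item 1: 3
  item 2: 3 − 2 = 1
  item 3: 3 − 2 = 1
  item 4: 3 − 2 = 1
  item 5: 3 − 1 = 2
  item 6: 1
  item 7: 2
  item 8: 0
Sum = 3 + 1 + 1 + 1 + 2 + 1 + 2 + 0 = 11

11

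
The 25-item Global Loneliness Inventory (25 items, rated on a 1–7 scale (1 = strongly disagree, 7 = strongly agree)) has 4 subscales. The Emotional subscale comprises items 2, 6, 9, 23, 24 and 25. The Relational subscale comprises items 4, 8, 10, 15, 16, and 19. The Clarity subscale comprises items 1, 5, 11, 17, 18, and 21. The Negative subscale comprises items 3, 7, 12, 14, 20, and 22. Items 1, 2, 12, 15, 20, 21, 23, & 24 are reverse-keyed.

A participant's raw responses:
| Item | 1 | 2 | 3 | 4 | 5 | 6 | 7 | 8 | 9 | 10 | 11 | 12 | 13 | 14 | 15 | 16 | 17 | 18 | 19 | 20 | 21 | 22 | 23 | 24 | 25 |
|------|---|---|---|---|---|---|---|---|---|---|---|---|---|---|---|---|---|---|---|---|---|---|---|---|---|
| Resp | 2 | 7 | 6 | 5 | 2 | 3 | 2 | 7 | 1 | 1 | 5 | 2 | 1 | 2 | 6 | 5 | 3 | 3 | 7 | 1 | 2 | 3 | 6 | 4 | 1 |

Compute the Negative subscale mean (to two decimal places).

Negative items: 3, 7, 12, 14, 20, 22.
Of these, items 12 and 20 are reverse-keyed; reverse-coded value = 8 − response.
  item 3: 6
  item 7: 2
  item 12: 8 − 2 = 6
  item 14: 2
  item 20: 8 − 1 = 7
  item 22: 3
Sum = 6 + 2 + 6 + 2 + 7 + 3 = 26
Mean = 26 / 6 = 4.33

4.33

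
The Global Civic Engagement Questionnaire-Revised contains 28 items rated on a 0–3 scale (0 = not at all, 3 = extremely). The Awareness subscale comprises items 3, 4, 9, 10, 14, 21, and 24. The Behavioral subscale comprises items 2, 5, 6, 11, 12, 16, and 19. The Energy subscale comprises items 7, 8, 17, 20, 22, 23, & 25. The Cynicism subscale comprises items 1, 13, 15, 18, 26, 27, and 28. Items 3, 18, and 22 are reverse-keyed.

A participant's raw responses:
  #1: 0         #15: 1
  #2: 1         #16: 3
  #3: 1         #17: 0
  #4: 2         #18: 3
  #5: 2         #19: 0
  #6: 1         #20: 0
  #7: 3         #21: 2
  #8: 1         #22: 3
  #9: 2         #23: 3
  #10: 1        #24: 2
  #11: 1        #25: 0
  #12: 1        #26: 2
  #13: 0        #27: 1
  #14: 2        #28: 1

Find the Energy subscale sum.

Energy items: 7, 8, 17, 20, 22, 23, 25.
Of these, item 22 is reverse-keyed; reverse-coded value = 3 − response.
  item 7: 3
  item 8: 1
  item 17: 0
  item 20: 0
  item 22: 3 − 3 = 0
  item 23: 3
  item 25: 0
Sum = 3 + 1 + 0 + 0 + 0 + 3 + 0 = 7

7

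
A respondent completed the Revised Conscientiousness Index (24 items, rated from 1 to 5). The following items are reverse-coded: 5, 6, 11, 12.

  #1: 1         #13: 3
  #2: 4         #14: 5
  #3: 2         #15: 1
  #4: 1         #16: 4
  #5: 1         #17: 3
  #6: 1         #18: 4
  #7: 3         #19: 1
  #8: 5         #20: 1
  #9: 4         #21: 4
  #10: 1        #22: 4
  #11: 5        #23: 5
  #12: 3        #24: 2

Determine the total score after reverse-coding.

Apply reverse scoring (on a 1–5 scale, reversed = 6 − raw):
  item 5: 6 − 1 = 5
  item 6: 6 − 1 = 5
  item 11: 6 − 5 = 1
  item 12: 6 − 3 = 3
Scored responses: 1, 4, 2, 1, 5, 5, 3, 5, 4, 1, 1, 3, 3, 5, 1, 4, 3, 4, 1, 1, 4, 4, 5, 2
Total = 1 + 4 + 2 + 1 + 5 + 5 + 3 + 5 + 4 + 1 + 1 + 3 + 3 + 5 + 1 + 4 + 3 + 4 + 1 + 1 + 4 + 4 + 5 + 2 = 72

72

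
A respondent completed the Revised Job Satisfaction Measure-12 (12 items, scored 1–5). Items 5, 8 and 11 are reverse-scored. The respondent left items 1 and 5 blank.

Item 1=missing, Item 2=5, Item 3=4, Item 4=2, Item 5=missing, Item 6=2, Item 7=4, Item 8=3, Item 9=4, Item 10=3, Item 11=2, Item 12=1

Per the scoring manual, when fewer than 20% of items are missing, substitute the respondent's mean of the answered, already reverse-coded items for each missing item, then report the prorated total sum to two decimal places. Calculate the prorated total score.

Reverse-coded (reversed = (1+5) − raw = 6 − raw):
  item 8: 6 − 3 = 3
  item 11: 6 − 2 = 4
Completed scored items (10 of 12): 5, 4, 2, 2, 4, 3, 4, 3, 4, 1; sum = 32.
Person mean = 32 / 10 ≈ 3.2000
Prorated total = (32 / 10) × 12 = 38.40 (to 2 dp)

38.40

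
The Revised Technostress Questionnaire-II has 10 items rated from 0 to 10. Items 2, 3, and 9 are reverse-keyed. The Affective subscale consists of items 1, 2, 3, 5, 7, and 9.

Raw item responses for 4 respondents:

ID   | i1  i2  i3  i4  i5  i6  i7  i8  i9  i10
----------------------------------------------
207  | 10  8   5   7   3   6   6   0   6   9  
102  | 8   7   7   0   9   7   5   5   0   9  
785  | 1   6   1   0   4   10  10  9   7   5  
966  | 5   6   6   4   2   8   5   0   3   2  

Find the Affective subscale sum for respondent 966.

Respondent 966 raw: 5, 6, 6, 4, 2, 8, 5, 0, 3, 2.
Affective items: 1, 2, 3, 5, 7, 9.
Reverse-coded (on a 0–10 scale, reversed = 10 − raw):
  item 1: 5
  item 2: 10 − 6 = 4
  item 3: 10 − 6 = 4
  item 5: 2
  item 7: 5
  item 9: 10 − 3 = 7
Sum = 5 + 4 + 4 + 2 + 5 + 7 = 27

27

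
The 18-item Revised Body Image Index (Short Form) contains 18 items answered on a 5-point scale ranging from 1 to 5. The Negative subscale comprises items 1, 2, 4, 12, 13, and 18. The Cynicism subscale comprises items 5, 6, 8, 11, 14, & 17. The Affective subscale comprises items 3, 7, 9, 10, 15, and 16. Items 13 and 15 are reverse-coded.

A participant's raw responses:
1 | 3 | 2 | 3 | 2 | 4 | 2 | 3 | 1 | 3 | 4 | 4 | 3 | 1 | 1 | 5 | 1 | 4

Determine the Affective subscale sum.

Affective items: 3, 7, 9, 10, 15, 16.
Of these, item 15 is reverse-coded; on a 1–5 scale, reversed = 6 − raw.
  item 3: 2
  item 7: 2
  item 9: 1
  item 10: 3
  item 15: 6 − 1 = 5
  item 16: 5
Sum = 2 + 2 + 1 + 3 + 5 + 5 = 18

18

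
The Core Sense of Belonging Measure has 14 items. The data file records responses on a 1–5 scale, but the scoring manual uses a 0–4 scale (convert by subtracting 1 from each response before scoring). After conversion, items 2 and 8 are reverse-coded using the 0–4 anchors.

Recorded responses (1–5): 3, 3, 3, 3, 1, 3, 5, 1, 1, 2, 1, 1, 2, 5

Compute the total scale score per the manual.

24

Convert to 0–4: 2, 2, 2, 2, 0, 2, 4, 0, 0, 1, 0, 0, 1, 4
Reverse-coded (on a 0–4 scale, reversed = 4 − raw):
  item 2: 4 − 2 = 2
  item 8: 4 − 0 = 4
Scored: 2, 2, 2, 2, 0, 2, 4, 4, 0, 1, 0, 0, 1, 4
Total = 24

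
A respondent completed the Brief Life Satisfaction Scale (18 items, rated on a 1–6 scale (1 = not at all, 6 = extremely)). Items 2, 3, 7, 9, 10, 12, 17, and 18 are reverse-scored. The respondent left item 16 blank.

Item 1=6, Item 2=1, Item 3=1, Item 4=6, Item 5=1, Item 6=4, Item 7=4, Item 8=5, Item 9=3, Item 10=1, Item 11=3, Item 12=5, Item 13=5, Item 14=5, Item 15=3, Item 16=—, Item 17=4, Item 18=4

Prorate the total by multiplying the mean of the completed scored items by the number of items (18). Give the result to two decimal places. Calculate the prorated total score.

75.18

Reverse-coded (reverse-coded value = 7 − response):
  item 2: 7 − 1 = 6
  item 3: 7 − 1 = 6
  item 7: 7 − 4 = 3
  item 9: 7 − 3 = 4
  item 10: 7 − 1 = 6
  item 12: 7 − 5 = 2
  item 17: 7 − 4 = 3
  item 18: 7 − 4 = 3
Completed scored items (17 of 18): 6, 6, 6, 6, 1, 4, 3, 5, 4, 6, 3, 2, 5, 5, 3, 3, 3; sum = 71.
Person mean = 71 / 17 ≈ 4.1765
Prorated total = (71 / 17) × 18 = 75.18 (to 2 dp)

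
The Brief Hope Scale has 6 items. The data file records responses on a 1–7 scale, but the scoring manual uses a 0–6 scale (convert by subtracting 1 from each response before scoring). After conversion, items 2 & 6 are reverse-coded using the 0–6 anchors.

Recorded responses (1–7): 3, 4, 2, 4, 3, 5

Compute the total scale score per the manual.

Convert to 0–6: 2, 3, 1, 3, 2, 4
Reverse-coded (on a 0–6 scale, reversed = 6 − raw):
  item 2: 6 − 3 = 3
  item 6: 6 − 4 = 2
Scored: 2, 3, 1, 3, 2, 2
Total = 13

13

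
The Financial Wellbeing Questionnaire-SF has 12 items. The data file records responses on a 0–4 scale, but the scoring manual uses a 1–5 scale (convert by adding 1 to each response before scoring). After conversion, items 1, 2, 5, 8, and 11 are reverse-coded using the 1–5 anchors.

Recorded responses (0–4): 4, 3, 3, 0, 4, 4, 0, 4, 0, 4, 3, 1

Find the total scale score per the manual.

Convert to 1–5: 5, 4, 4, 1, 5, 5, 1, 5, 1, 5, 4, 2
Reverse-coded (on a 1–5 scale, reversed = 6 − raw):
  item 1: 6 − 5 = 1
  item 2: 6 − 4 = 2
  item 5: 6 − 5 = 1
  item 8: 6 − 5 = 1
  item 11: 6 − 4 = 2
Scored: 1, 2, 4, 1, 1, 5, 1, 1, 1, 5, 2, 2
Total = 26

26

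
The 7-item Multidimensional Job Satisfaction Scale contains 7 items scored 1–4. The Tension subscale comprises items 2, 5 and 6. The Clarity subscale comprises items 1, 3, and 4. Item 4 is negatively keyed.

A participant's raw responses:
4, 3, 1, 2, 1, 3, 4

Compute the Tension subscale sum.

Tension items: 2, 5, 6.
  item 2: 3
  item 5: 1
  item 6: 3
Sum = 3 + 1 + 3 = 7

7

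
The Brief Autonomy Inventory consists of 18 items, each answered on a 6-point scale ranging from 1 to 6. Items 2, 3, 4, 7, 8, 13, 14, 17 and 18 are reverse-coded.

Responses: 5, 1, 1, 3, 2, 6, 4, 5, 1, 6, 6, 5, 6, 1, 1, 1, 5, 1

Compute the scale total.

Raw sum = 60. Reverse-coded items: 2, 3, 4, 7, 8, 13, 14, 17, 18; their raw sum = 27.
Each reversal replaces raw with 7 − raw, changing the total by 7 − 2·raw per item.
Total = 60 + 9·7 − 2·27 = 60 + 63 − 54 = 69

69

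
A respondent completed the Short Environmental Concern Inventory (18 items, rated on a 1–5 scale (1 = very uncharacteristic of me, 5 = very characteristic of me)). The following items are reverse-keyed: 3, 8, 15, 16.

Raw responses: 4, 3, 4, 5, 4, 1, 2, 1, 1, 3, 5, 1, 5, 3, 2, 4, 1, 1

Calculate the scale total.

52

Reverse-keyed items use 6 − raw:
  item 3: 6 − 4 = 2
  item 8: 6 − 1 = 5
  item 15: 6 − 2 = 4
  item 16: 6 − 4 = 2
After reverse-coding: 4, 3, 2, 5, 4, 1, 2, 5, 1, 3, 5, 1, 5, 3, 4, 2, 1, 1
Total = 4 + 3 + 2 + 5 + 4 + 1 + 2 + 5 + 1 + 3 + 5 + 1 + 5 + 3 + 4 + 2 + 1 + 1 = 52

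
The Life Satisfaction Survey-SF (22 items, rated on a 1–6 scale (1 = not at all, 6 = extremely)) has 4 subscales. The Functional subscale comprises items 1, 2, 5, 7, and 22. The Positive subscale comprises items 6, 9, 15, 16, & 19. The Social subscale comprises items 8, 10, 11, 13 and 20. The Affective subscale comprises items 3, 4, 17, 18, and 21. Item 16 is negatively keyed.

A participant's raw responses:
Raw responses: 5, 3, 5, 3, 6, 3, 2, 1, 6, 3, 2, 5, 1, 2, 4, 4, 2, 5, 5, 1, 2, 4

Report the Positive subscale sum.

21

Positive items: 6, 9, 15, 16, 19.
Of these, item 16 is negatively keyed; reversed = (1+6) − raw = 7 − raw.
  item 6: 3
  item 9: 6
  item 15: 4
  item 16: 7 − 4 = 3
  item 19: 5
Sum = 3 + 6 + 4 + 3 + 5 = 21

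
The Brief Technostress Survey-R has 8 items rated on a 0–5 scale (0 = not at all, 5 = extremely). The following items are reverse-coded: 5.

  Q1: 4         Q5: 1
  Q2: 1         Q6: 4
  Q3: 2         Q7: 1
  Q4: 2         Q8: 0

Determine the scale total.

18

Reversing item 5 with 5 − raw:
Total = 4 + 1 + 2 + 2 + (5−1) + 4 + 1 + 0
      = 4 + 1 + 2 + 2 + 4 + 4 + 1 + 0 = 18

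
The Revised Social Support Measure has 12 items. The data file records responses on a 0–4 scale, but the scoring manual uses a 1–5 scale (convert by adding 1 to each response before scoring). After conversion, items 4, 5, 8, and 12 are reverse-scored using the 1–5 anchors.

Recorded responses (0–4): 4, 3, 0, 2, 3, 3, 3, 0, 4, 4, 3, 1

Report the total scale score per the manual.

46

Convert to 1–5: 5, 4, 1, 3, 4, 4, 4, 1, 5, 5, 4, 2
Reverse-coded (reversed = (1+5) − raw = 6 − raw):
  item 4: 6 − 3 = 3
  item 5: 6 − 4 = 2
  item 8: 6 − 1 = 5
  item 12: 6 − 2 = 4
Scored: 5, 4, 1, 3, 2, 4, 4, 5, 5, 5, 4, 4
Total = 46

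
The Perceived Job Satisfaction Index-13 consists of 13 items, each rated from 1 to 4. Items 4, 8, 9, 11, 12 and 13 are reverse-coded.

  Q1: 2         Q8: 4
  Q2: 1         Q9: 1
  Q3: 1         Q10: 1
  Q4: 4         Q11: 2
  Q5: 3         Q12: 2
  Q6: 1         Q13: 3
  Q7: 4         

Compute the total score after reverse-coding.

Raw sum = 29. Reverse-coded items: 4, 8, 9, 11, 12, 13; their raw sum = 16.
Each reversal replaces raw with 5 − raw, changing the total by 5 − 2·raw per item.
Total = 29 + 6·5 − 2·16 = 29 + 30 − 32 = 27

27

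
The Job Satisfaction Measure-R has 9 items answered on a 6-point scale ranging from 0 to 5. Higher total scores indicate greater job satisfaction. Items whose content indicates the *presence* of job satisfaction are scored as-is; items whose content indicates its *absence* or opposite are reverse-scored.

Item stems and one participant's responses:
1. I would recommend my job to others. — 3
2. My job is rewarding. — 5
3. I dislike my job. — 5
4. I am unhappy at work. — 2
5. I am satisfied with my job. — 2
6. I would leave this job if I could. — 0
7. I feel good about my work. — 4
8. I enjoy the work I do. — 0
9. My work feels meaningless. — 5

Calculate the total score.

22

Items 3, 4, 6, 9 describe the absence/opposite of job satisfaction → reverse-score.
reverse-coded value = 5 − response.
  item 1: 3
  item 2: 5
  item 3: 5 − 5 = 0
  item 4: 5 − 2 = 3
  item 5: 2
  item 6: 5 − 0 = 5
  item 7: 4
  item 8: 0
  item 9: 5 − 5 = 0
Total = 3 + 5 + 0 + 3 + 2 + 5 + 4 + 0 + 0 = 22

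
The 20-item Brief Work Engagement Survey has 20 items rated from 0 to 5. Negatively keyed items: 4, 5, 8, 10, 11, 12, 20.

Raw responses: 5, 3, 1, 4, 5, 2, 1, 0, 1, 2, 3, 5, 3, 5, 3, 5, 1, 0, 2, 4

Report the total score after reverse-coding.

44

Reverse-coded items (on a 0–5 scale, reversed = 5 − raw):
  item 4: 5 − 4 = 1
  item 5: 5 − 5 = 0
  item 8: 5 − 0 = 5
  item 10: 5 − 2 = 3
  item 11: 5 − 3 = 2
  item 12: 5 − 5 = 0
  item 20: 5 − 4 = 1
After reverse-coding: 5, 3, 1, 1, 0, 2, 1, 5, 1, 3, 2, 0, 3, 5, 3, 5, 1, 0, 2, 1
Total = 5 + 3 + 1 + 1 + 0 + 2 + 1 + 5 + 1 + 3 + 2 + 0 + 3 + 5 + 3 + 5 + 1 + 0 + 2 + 1 = 44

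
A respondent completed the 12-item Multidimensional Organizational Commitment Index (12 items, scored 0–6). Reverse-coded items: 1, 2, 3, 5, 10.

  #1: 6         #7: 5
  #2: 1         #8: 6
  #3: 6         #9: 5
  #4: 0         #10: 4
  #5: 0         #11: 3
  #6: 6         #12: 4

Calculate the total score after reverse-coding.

42

Raw sum = 46. Reverse-coded items: 1, 2, 3, 5, 10; their raw sum = 17.
Each reversal replaces raw with 6 − raw, changing the total by 6 − 2·raw per item.
Total = 46 + 5·6 − 2·17 = 46 + 30 − 34 = 42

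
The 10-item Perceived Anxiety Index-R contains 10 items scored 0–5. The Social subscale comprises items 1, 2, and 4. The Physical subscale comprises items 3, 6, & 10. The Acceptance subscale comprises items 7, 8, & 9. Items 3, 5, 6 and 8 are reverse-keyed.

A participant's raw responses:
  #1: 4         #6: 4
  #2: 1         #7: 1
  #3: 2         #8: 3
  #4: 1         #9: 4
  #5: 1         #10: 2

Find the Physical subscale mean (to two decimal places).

Physical items: 3, 6, 10.
Of these, items 3 and 6 are reverse-keyed; on a 0–5 scale, reversed = 5 − raw.
  item 3: 5 − 2 = 3
  item 6: 5 − 4 = 1
  item 10: 2
Sum = 3 + 1 + 2 = 6
Mean = 6 / 3 = 2.00

2.00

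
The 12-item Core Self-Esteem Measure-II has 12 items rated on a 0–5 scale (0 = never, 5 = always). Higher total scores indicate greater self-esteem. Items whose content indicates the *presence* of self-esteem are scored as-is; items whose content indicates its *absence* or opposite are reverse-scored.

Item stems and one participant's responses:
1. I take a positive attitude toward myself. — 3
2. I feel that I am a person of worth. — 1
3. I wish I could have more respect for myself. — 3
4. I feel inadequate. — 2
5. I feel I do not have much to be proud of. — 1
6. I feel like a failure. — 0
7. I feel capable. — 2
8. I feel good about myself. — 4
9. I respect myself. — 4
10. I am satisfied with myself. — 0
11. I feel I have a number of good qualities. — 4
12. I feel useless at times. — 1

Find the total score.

Items 3, 4, 5, 6, 12 describe the absence/opposite of self-esteem → reverse-score.
reverse-coded value = 5 − response.
  item 1: 3
  item 2: 1
  item 3: 5 − 3 = 2
  item 4: 5 − 2 = 3
  item 5: 5 − 1 = 4
  item 6: 5 − 0 = 5
  item 7: 2
  item 8: 4
  item 9: 4
  item 10: 0
  item 11: 4
  item 12: 5 − 1 = 4
Total = 3 + 1 + 2 + 3 + 4 + 5 + 2 + 4 + 4 + 0 + 4 + 4 = 36

36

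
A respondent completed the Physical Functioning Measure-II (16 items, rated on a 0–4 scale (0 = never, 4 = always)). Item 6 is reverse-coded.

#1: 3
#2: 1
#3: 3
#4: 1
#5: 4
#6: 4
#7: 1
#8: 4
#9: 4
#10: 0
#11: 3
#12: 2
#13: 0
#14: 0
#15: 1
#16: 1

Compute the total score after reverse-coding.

Raw sum = 32. Reverse-coded items: 6; their raw sum = 4.
Each reversal replaces raw with 4 − raw, changing the total by 4 − 2·raw per item.
Total = 32 + 1·4 − 2·4 = 32 + 4 − 8 = 28

28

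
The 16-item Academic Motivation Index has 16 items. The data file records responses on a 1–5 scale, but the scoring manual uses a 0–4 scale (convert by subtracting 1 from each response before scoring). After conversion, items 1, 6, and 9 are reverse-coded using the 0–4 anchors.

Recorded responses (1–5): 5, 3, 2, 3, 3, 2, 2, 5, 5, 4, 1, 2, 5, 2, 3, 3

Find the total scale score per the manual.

28

Convert to 0–4: 4, 2, 1, 2, 2, 1, 1, 4, 4, 3, 0, 1, 4, 1, 2, 2
Reverse-coded (on a 0–4 scale, reversed = 4 − raw):
  item 1: 4 − 4 = 0
  item 6: 4 − 1 = 3
  item 9: 4 − 4 = 0
Scored: 0, 2, 1, 2, 2, 3, 1, 4, 0, 3, 0, 1, 4, 1, 2, 2
Total = 28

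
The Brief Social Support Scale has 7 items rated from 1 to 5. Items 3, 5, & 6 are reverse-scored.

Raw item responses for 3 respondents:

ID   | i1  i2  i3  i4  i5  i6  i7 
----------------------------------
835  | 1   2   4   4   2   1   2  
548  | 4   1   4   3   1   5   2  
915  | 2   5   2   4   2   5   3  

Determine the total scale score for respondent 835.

20

Respondent 835 raw: 1, 2, 4, 4, 2, 1, 2.
Reverse-coded (reversed = (1+5) − raw = 6 − raw):
  item 1: 1
  item 2: 2
  item 3: 6 − 4 = 2
  item 4: 4
  item 5: 6 − 2 = 4
  item 6: 6 − 1 = 5
  item 7: 2
Sum = 1 + 2 + 2 + 4 + 4 + 5 + 2 = 20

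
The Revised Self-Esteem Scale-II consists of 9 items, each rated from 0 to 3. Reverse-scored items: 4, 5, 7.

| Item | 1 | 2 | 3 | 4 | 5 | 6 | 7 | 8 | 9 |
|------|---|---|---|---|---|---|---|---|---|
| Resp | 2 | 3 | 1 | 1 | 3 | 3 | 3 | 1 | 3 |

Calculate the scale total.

15

Reverse-coded items (on a 0–3 scale, reversed = 3 − raw):
  item 4: 3 − 1 = 2
  item 5: 3 − 3 = 0
  item 7: 3 − 3 = 0
Scored items: 2, 3, 1, 2, 0, 3, 0, 1, 3
Total = 2 + 3 + 1 + 2 + 0 + 3 + 0 + 1 + 3 = 15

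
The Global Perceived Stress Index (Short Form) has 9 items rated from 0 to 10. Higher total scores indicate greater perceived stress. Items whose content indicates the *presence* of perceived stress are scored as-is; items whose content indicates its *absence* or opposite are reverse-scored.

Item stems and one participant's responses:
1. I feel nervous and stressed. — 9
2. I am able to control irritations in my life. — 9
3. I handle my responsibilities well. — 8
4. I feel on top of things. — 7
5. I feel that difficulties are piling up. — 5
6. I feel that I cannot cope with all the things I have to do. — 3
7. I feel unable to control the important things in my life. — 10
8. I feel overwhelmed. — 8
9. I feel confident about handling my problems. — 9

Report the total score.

42

Items 2, 3, 4, 9 describe the absence/opposite of perceived stress → reverse-score.
reverse-coded value = 10 − response.
  item 1: 9
  item 2: 10 − 9 = 1
  item 3: 10 − 8 = 2
  item 4: 10 − 7 = 3
  item 5: 5
  item 6: 3
  item 7: 10
  item 8: 8
  item 9: 10 − 9 = 1
Total = 9 + 1 + 2 + 3 + 5 + 3 + 10 + 8 + 1 = 42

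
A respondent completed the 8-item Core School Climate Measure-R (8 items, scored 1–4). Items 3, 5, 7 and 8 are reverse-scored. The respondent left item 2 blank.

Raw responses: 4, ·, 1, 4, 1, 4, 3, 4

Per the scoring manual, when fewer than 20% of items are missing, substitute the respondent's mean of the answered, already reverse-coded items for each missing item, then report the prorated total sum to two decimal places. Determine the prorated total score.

26.29

Reverse-coded (reverse-coded value = 5 − response):
  item 3: 5 − 1 = 4
  item 5: 5 − 1 = 4
  item 7: 5 − 3 = 2
  item 8: 5 − 4 = 1
Completed scored items (7 of 8): 4, 4, 4, 4, 4, 2, 1; sum = 23.
Person mean = 23 / 7 ≈ 3.2857
Prorated total = (23 / 7) × 8 = 26.29 (to 2 dp)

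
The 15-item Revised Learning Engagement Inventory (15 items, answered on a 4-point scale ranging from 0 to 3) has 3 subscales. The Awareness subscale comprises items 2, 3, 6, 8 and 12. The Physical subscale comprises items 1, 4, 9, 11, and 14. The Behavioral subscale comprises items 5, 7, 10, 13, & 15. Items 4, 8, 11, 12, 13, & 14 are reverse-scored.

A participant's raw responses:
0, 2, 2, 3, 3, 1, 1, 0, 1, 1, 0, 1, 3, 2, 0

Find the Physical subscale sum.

Physical items: 1, 4, 9, 11, 14.
Of these, items 4, 11 and 14 are reverse-scored; reversed = (0+3) − raw = 3 − raw.
  item 1: 0
  item 4: 3 − 3 = 0
  item 9: 1
  item 11: 3 − 0 = 3
  item 14: 3 − 2 = 1
Sum = 0 + 0 + 1 + 3 + 1 = 5

5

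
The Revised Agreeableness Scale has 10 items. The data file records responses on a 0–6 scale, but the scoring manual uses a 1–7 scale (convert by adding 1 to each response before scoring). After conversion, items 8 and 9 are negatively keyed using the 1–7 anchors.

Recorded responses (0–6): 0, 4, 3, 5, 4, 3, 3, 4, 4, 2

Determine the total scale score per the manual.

Convert to 1–7: 1, 5, 4, 6, 5, 4, 4, 5, 5, 3
Reverse-coded (on a 1–7 scale, reversed = 8 − raw):
  item 8: 8 − 5 = 3
  item 9: 8 − 5 = 3
Scored: 1, 5, 4, 6, 5, 4, 4, 3, 3, 3
Total = 38

38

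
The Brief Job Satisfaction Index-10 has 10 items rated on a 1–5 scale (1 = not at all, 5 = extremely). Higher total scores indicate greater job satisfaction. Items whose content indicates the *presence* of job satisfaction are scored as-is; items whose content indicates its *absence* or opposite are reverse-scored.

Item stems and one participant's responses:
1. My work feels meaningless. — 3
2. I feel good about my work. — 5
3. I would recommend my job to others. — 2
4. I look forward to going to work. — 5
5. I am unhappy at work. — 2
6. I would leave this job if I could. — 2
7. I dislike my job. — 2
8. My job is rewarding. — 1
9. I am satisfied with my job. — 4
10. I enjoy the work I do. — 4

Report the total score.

Items 1, 5, 6, 7 describe the absence/opposite of job satisfaction → reverse-score.
reverse-coded value = 6 − response.
  item 1: 6 − 3 = 3
  item 2: 5
  item 3: 2
  item 4: 5
  item 5: 6 − 2 = 4
  item 6: 6 − 2 = 4
  item 7: 6 − 2 = 4
  item 8: 1
  item 9: 4
  item 10: 4
Total = 3 + 5 + 2 + 5 + 4 + 4 + 4 + 1 + 4 + 4 = 36

36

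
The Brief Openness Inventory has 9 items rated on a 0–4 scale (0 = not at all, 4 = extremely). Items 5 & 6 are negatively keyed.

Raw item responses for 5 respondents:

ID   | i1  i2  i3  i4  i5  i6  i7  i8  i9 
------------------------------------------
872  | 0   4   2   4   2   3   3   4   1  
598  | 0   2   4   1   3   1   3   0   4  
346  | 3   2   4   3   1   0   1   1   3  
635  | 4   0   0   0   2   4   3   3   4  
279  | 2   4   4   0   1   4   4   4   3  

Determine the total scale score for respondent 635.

Respondent 635 raw: 4, 0, 0, 0, 2, 4, 3, 3, 4.
Reverse-coded (on a 0–4 scale, reversed = 4 − raw):
  item 1: 4
  item 2: 0
  item 3: 0
  item 4: 0
  item 5: 4 − 2 = 2
  item 6: 4 − 4 = 0
  item 7: 3
  item 8: 3
  item 9: 4
Sum = 4 + 0 + 0 + 0 + 2 + 0 + 3 + 3 + 4 = 16

16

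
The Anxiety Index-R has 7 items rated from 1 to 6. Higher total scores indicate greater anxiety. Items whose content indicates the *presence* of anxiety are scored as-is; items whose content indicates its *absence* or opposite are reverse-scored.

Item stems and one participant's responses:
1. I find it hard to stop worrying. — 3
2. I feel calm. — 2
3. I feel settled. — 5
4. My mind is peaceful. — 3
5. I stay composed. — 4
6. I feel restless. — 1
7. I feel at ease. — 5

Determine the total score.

Items 2, 3, 4, 5, 7 describe the absence/opposite of anxiety → reverse-score.
reversed = (1+6) − raw = 7 − raw.
  item 1: 3
  item 2: 7 − 2 = 5
  item 3: 7 − 5 = 2
  item 4: 7 − 3 = 4
  item 5: 7 − 4 = 3
  item 6: 1
  item 7: 7 − 5 = 2
Total = 3 + 5 + 2 + 4 + 3 + 1 + 2 = 20

20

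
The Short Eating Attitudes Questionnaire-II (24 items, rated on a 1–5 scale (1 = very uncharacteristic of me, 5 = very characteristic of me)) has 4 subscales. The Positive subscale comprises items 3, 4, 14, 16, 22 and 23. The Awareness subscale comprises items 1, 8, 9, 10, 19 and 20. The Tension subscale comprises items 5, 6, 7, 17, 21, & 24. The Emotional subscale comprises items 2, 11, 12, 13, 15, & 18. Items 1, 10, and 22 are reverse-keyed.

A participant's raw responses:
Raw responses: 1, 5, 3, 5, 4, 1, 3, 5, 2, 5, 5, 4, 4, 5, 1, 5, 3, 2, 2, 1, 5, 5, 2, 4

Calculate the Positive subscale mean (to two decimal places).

3.50

Positive items: 3, 4, 14, 16, 22, 23.
Of these, item 22 is reverse-keyed; reversed = (1+5) − raw = 6 − raw.
  item 3: 3
  item 4: 5
  item 14: 5
  item 16: 5
  item 22: 6 − 5 = 1
  item 23: 2
Sum = 3 + 5 + 5 + 5 + 1 + 2 = 21
Mean = 21 / 6 = 3.50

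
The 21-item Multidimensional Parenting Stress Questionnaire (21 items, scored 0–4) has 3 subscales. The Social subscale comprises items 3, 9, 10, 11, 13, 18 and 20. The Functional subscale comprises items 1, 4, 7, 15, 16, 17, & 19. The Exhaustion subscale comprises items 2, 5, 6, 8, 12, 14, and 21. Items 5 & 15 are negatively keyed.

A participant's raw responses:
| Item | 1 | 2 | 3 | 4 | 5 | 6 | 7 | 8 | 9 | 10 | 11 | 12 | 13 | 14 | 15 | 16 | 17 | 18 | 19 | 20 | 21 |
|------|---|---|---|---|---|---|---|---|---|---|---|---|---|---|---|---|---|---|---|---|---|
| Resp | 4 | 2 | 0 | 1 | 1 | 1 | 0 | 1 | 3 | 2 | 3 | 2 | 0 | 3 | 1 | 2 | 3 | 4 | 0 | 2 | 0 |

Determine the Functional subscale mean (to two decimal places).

Functional items: 1, 4, 7, 15, 16, 17, 19.
Of these, item 15 is negatively keyed; reversed = (0+4) − raw = 4 − raw.
  item 1: 4
  item 4: 1
  item 7: 0
  item 15: 4 − 1 = 3
  item 16: 2
  item 17: 3
  item 19: 0
Sum = 4 + 1 + 0 + 3 + 2 + 3 + 0 = 13
Mean = 13 / 7 = 1.86

1.86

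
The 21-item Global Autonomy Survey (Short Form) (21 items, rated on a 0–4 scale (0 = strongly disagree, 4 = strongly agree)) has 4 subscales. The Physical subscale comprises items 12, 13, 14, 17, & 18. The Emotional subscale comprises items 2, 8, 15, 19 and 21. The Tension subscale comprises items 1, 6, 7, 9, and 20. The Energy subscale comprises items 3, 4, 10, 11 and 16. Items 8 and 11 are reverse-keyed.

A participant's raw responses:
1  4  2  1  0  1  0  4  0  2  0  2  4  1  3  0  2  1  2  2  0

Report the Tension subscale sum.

4

Tension items: 1, 6, 7, 9, 20.
  item 1: 1
  item 6: 1
  item 7: 0
  item 9: 0
  item 20: 2
Sum = 1 + 1 + 0 + 0 + 2 = 4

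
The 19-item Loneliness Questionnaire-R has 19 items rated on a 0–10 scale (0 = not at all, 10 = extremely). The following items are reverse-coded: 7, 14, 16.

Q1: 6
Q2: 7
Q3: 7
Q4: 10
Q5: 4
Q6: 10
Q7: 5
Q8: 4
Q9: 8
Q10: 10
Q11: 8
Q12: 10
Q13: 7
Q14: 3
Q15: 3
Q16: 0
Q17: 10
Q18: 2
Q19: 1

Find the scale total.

Reversing items 7, 14 and 16 with 10 − raw:
Total = 6 + 7 + 7 + 10 + 4 + 10 + (10−5) + 4 + 8 + 10 + 8 + 10 + 7 + (10−3) + 3 + (10−0) + 10 + 2 + 1
      = 6 + 7 + 7 + 10 + 4 + 10 + 5 + 4 + 8 + 10 + 8 + 10 + 7 + 7 + 3 + 10 + 10 + 2 + 1 = 129

129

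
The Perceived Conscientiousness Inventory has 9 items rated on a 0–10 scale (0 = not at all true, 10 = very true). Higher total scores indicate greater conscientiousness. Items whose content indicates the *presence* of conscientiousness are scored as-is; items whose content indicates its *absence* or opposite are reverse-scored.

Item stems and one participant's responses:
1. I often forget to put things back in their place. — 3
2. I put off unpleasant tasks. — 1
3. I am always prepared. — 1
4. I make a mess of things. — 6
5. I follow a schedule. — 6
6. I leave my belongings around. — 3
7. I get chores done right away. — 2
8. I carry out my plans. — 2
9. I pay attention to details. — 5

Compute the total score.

43

Items 1, 2, 4, 6 describe the absence/opposite of conscientiousness → reverse-score.
on a 0–10 scale, reversed = 10 − raw.
  item 1: 10 − 3 = 7
  item 2: 10 − 1 = 9
  item 3: 1
  item 4: 10 − 6 = 4
  item 5: 6
  item 6: 10 − 3 = 7
  item 7: 2
  item 8: 2
  item 9: 5
Total = 7 + 9 + 1 + 4 + 6 + 7 + 2 + 2 + 5 = 43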